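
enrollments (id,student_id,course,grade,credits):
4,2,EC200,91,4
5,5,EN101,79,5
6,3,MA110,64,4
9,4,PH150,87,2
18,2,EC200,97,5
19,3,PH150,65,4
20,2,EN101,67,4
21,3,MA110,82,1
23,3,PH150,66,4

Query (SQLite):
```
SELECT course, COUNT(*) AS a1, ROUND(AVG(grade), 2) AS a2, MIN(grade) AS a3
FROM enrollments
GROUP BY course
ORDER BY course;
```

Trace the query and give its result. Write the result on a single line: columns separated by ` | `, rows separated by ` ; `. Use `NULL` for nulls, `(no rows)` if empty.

Group enrollments by course.
Per group compute: COUNT(*), ROUND(AVG(grade), 2), MIN(grade).
  EC200: ids {4, 18} → COUNT(*)=2, ROUND(AVG(grade), 2)=94, MIN(grade)=91
  EN101: ids {5, 20} → COUNT(*)=2, ROUND(AVG(grade), 2)=73, MIN(grade)=67
  MA110: ids {6, 21} → COUNT(*)=2, ROUND(AVG(grade), 2)=73, MIN(grade)=64
  PH150: ids {9, 19, 23} → COUNT(*)=3, ROUND(AVG(grade), 2)=72.67, MIN(grade)=65

EC200 | 2 | 94 | 91 ; EN101 | 2 | 73 | 67 ; MA110 | 2 | 73 | 64 ; PH150 | 3 | 72.67 | 65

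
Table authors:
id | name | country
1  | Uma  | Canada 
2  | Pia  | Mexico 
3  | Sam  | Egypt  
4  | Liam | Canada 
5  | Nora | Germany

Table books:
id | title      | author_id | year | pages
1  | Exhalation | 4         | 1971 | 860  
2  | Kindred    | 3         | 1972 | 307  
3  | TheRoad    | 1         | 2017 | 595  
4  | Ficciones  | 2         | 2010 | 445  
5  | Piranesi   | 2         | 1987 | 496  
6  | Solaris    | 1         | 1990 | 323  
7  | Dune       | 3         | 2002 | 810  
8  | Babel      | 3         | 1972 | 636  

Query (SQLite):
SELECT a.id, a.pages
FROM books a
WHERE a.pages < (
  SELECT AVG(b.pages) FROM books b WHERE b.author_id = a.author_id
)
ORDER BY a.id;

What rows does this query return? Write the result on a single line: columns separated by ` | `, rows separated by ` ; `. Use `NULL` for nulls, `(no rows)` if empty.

2 | 307 ; 4 | 445 ; 6 | 323

For each books row a, compute AVG(pages) over rows sharing a.author_id.
Keep row a if a.pages < that per-group AVG.
  author_id=1: AVG(pages) = 459.0
  author_id=2: AVG(pages) = 470.5
  author_id=3: AVG(pages) = 584.333333
  author_id=4: AVG(pages) = 860.0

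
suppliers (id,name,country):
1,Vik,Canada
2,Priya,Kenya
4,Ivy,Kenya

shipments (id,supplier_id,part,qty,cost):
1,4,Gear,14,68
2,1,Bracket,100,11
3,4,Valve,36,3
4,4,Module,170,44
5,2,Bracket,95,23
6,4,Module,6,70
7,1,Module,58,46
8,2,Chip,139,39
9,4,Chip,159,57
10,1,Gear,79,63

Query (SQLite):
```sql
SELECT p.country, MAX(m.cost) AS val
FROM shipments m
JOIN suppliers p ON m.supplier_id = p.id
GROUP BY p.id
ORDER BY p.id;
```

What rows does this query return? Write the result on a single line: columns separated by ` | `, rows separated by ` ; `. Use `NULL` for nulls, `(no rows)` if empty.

Join each shipments row to its suppliers via supplier_id.
Group joined rows by suppliers.id; compute MAX(m.cost) per group.
  1: ids {2, 7, 10} → MAX(m.cost)=63
  2: ids {5, 8} → MAX(m.cost)=39
  4: ids {1, 3, 4, 6, 9} → MAX(m.cost)=70

Canada | 63 ; Kenya | 39 ; Kenya | 70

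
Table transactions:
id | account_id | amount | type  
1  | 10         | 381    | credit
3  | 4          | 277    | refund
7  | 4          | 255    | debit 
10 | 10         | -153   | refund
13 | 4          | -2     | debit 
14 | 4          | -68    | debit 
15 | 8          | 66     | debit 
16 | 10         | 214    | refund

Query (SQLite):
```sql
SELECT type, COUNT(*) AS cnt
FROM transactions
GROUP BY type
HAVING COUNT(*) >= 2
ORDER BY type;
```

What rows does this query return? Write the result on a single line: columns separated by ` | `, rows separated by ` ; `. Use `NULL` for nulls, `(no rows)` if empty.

Partition transactions by type; compute COUNT(*) within each group.
HAVING: keep groups with count ≥ 2.
  credit: ids {1} → COUNT(*)=1
  debit: ids {7, 13, 14, 15} → COUNT(*)=4
  refund: ids {3, 10, 16} → COUNT(*)=3

debit | 4 ; refund | 3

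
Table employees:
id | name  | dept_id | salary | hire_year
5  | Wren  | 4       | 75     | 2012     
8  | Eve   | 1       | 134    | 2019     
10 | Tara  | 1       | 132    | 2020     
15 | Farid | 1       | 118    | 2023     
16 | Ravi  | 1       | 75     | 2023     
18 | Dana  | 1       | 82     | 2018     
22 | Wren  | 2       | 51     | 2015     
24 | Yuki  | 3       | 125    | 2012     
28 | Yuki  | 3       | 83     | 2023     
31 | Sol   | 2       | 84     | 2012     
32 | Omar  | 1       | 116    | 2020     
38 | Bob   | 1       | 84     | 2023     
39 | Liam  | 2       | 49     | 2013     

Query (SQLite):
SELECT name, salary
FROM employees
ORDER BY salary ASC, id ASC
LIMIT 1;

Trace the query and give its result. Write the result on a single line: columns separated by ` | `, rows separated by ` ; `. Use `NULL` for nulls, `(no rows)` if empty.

Liam | 49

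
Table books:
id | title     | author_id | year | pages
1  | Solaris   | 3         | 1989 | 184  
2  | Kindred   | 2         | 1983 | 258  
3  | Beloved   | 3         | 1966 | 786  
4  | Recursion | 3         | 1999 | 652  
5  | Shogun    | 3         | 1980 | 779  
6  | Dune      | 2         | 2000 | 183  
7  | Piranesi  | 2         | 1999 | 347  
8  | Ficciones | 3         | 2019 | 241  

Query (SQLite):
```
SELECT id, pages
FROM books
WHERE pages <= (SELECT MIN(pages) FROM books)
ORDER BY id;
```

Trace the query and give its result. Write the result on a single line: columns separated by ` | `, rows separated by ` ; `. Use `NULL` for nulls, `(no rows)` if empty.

6 | 183

Scalar subquery: MIN(pages) over all books rows = 183.
Keep rows where pages <= that value.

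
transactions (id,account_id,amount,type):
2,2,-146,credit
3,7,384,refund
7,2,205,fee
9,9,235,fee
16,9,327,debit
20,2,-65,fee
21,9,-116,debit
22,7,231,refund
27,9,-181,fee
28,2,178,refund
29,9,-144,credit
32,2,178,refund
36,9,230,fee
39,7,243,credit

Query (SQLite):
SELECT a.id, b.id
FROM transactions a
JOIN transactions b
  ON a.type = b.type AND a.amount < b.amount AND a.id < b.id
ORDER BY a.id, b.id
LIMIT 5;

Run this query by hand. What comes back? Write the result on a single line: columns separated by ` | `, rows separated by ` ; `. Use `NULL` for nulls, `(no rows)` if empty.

2 | 29 ; 2 | 39 ; 7 | 9 ; 7 | 36 ; 20 | 36

Pairs (a,b) with same type, a.amount < b.amount, a.id < b.id.
type groups: credit:{2,29,39} debit:{16,21} fee:{7,9,20,27,36} refund:{3,22,28,32}
Ordered by (a.id, b.id); first 5.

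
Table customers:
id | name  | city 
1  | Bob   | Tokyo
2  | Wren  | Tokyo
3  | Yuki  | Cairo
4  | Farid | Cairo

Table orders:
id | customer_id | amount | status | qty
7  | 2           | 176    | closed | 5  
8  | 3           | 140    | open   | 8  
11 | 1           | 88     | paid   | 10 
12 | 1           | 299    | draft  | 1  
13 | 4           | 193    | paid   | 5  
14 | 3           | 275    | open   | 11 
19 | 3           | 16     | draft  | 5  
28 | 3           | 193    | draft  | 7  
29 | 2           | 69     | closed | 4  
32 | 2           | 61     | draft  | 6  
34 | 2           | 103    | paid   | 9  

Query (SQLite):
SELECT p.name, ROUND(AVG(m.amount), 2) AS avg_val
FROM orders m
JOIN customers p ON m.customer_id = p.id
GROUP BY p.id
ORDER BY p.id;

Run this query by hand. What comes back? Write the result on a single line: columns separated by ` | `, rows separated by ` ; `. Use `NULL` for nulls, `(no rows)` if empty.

Join each orders row to its customers via customer_id.
Group joined rows by customers.id; compute ROUND(AVG(m.amount), 2) per group.
  1: ids {11, 12} → ROUND(AVG(m.amount), 2)=193.5
  2: ids {7, 29, 32, 34} → ROUND(AVG(m.amount), 2)=102.25
  3: ids {8, 14, 19, 28} → ROUND(AVG(m.amount), 2)=156
  4: ids {13} → ROUND(AVG(m.amount), 2)=193

Bob | 193.5 ; Wren | 102.25 ; Yuki | 156 ; Farid | 193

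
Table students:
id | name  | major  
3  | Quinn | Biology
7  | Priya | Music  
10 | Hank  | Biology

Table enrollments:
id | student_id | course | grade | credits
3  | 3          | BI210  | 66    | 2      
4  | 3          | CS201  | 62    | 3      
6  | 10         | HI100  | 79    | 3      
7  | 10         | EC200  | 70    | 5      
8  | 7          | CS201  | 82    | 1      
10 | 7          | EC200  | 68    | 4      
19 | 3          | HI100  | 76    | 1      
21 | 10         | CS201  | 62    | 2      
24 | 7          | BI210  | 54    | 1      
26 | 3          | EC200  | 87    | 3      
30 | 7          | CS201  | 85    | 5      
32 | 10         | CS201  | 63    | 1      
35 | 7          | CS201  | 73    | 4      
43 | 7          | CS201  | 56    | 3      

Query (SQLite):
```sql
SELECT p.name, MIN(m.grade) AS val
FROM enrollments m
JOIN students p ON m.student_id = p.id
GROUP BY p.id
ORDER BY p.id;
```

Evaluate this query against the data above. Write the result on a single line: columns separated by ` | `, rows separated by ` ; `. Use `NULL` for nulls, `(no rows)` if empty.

Join each enrollments row to its students via student_id.
Group joined rows by students.id; compute MIN(m.grade) per group.
  3: ids {3, 4, 19, 26} → MIN(m.grade)=62
  7: ids {8, 10, 24, 30, 35, 43} → MIN(m.grade)=54
  10: ids {6, 7, 21, 32} → MIN(m.grade)=62

Quinn | 62 ; Priya | 54 ; Hank | 62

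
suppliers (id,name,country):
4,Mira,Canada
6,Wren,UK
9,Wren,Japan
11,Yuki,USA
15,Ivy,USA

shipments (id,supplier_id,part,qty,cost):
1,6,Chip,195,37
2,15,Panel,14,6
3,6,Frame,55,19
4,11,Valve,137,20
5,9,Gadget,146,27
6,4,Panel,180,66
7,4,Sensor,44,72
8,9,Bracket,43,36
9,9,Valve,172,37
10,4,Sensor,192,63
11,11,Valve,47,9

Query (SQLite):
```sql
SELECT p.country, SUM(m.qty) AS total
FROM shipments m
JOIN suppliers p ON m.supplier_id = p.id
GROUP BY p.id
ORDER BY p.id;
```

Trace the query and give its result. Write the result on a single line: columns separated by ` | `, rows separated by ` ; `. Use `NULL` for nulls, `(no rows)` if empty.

Join each shipments row to its suppliers via supplier_id.
Group joined rows by suppliers.id; compute SUM(m.qty) per group.
  4: ids {6, 7, 10} → SUM(m.qty)=416
  6: ids {1, 3} → SUM(m.qty)=250
  9: ids {5, 8, 9} → SUM(m.qty)=361
  11: ids {4, 11} → SUM(m.qty)=184
  15: ids {2} → SUM(m.qty)=14

Canada | 416 ; UK | 250 ; Japan | 361 ; USA | 184 ; USA | 14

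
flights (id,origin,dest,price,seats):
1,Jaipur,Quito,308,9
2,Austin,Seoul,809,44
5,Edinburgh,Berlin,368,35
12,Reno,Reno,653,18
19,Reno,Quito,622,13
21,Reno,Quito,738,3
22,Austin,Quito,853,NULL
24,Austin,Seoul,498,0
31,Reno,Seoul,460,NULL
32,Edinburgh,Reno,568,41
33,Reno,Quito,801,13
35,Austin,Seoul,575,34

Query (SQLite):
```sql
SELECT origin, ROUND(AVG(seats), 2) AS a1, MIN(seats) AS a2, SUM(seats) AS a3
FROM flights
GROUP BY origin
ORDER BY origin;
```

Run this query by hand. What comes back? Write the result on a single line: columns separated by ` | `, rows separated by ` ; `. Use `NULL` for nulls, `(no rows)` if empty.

Austin | 26 | 0 | 78 ; Edinburgh | 38 | 35 | 76 ; Jaipur | 9 | 9 | 9 ; Reno | 11.75 | 3 | 47

Group flights by origin.
Per group compute: ROUND(AVG(seats), 2), MIN(seats), SUM(seats).
  Austin: ids {2, 22, 24, 35} → ROUND(AVG(seats), 2)=26, MIN(seats)=0, SUM(seats)=78
  Edinburgh: ids {5, 32} → ROUND(AVG(seats), 2)=38, MIN(seats)=35, SUM(seats)=76
  Jaipur: ids {1} → ROUND(AVG(seats), 2)=9, MIN(seats)=9, SUM(seats)=9
  Reno: ids {12, 19, 21, 31, 33} → ROUND(AVG(seats), 2)=11.75, MIN(seats)=3, SUM(seats)=47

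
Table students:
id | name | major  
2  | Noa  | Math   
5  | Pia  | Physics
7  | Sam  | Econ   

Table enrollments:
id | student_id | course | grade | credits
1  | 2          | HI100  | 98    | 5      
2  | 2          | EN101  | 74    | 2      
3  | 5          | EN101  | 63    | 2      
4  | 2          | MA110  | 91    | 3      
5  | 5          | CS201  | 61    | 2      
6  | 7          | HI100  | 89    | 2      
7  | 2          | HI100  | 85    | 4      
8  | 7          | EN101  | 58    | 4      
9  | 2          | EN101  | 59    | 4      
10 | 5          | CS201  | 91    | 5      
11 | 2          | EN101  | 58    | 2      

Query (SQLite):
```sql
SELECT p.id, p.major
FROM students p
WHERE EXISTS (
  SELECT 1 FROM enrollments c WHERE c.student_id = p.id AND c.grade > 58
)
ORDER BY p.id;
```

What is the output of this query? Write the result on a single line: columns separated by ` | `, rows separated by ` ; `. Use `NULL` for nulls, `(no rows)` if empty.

2 | Math ; 5 | Physics ; 7 | Econ

For each students row, check whether any enrollments with matching student_id has grade > 58.
Keep rows where that is true.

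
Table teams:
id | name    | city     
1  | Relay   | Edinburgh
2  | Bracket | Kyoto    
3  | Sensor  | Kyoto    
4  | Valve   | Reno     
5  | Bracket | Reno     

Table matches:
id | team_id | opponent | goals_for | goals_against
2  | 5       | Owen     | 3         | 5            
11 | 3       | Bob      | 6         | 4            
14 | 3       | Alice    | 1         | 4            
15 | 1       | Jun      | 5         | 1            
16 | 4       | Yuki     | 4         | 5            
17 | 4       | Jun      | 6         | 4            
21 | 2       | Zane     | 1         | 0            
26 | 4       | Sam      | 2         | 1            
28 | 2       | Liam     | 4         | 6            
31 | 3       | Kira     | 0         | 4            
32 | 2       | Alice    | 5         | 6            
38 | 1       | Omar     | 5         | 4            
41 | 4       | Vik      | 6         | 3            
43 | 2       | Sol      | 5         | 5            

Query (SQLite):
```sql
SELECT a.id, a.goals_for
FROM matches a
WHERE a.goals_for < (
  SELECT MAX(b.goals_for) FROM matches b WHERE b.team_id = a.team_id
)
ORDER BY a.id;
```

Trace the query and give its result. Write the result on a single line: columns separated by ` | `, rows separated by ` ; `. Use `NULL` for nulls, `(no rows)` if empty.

14 | 1 ; 16 | 4 ; 21 | 1 ; 26 | 2 ; 28 | 4 ; 31 | 0

For each matches row a, compute MAX(goals_for) over rows sharing a.team_id.
Keep row a if a.goals_for < that per-group MAX.
  team_id=1: MAX(goals_for) = 5
  team_id=2: MAX(goals_for) = 5
  team_id=3: MAX(goals_for) = 6
  team_id=4: MAX(goals_for) = 6
  team_id=5: MAX(goals_for) = 3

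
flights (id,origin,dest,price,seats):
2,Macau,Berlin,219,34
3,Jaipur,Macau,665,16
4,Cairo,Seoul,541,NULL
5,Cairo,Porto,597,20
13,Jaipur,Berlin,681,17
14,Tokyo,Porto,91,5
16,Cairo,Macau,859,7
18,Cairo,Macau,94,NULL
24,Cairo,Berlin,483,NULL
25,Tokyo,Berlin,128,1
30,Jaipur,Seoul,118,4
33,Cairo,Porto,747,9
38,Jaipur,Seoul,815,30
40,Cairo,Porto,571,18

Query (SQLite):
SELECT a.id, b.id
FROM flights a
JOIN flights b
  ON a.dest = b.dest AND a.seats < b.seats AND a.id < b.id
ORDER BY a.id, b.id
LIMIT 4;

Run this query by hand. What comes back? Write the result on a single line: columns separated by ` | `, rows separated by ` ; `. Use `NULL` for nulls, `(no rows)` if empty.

14 | 33 ; 14 | 40 ; 30 | 38 ; 33 | 40

Pairs (a,b) with same dest, a.seats < b.seats, a.id < b.id.
dest groups: Berlin:{2,13,24,25} Macau:{3,16,18} Porto:{5,14,33,40} Seoul:{4,30,38}
Ordered by (a.id, b.id); first 4.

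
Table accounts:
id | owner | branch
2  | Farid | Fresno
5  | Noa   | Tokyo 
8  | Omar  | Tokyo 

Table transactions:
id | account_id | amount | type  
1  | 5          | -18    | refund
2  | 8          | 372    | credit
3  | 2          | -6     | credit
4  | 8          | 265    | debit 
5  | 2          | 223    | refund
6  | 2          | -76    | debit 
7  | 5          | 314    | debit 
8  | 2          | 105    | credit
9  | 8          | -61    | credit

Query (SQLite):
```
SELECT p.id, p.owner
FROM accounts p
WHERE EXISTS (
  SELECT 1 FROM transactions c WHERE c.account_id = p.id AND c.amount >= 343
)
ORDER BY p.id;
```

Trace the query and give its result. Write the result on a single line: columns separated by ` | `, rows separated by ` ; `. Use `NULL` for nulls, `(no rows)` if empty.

For each accounts row, check whether any transactions with matching account_id has amount >= 343.
Keep rows where that is true.

8 | Omar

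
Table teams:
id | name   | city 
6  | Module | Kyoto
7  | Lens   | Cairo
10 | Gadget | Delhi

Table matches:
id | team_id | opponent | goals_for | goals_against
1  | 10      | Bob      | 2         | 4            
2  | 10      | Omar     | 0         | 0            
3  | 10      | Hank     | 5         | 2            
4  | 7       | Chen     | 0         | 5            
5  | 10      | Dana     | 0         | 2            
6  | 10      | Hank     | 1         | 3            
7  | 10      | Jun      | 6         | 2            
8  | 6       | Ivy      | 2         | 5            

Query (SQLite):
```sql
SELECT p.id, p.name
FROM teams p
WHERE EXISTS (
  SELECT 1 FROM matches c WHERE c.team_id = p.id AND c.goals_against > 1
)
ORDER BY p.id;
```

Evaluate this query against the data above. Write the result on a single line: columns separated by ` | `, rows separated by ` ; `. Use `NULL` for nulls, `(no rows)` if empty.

6 | Module ; 7 | Lens ; 10 | Gadget

For each teams row, check whether any matches with matching team_id has goals_against > 1.
Keep rows where that is true.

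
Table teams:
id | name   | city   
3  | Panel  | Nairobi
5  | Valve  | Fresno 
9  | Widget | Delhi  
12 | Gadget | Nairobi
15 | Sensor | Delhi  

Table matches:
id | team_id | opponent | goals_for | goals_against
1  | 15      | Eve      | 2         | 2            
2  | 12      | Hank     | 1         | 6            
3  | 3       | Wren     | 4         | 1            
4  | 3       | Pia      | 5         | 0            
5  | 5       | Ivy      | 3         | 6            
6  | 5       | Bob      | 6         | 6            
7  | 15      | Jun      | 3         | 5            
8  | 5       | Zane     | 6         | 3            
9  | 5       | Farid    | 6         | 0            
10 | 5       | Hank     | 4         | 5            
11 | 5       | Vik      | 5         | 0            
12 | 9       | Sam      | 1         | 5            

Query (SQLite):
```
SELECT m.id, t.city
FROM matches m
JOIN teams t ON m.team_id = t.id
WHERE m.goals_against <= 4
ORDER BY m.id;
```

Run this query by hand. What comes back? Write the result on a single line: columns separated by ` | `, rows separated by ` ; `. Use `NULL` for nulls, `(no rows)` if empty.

1 | Delhi ; 3 | Nairobi ; 4 | Nairobi ; 8 | Fresno ; 9 | Fresno ; 11 | Fresno

Each matches row matches the teams row where team_id = teams.id.
Then keep rows with m.goals_against <= 4.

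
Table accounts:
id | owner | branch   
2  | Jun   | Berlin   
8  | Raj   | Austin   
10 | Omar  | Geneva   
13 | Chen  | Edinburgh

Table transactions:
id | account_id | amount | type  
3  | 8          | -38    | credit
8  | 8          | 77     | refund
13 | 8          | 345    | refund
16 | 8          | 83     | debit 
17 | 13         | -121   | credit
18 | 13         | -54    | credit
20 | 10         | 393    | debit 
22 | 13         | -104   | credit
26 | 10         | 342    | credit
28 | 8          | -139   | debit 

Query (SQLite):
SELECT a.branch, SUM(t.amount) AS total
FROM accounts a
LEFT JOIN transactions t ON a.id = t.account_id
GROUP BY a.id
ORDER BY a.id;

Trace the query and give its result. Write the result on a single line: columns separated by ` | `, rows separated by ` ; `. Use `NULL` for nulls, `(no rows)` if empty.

Berlin | NULL ; Austin | 328 ; Geneva | 735 ; Edinburgh | -279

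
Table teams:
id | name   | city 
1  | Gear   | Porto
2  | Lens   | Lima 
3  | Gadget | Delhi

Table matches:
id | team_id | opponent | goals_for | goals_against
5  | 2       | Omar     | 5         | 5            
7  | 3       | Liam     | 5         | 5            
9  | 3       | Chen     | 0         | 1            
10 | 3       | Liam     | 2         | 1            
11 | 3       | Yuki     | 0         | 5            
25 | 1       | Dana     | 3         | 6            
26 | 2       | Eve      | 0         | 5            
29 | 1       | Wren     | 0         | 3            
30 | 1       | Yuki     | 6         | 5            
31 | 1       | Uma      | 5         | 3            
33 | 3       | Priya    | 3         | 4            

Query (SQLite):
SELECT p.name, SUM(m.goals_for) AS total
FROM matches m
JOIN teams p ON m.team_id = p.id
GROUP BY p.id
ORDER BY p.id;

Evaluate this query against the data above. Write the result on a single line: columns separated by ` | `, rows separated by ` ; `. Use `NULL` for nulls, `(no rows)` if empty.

Join each matches row to its teams via team_id.
Group joined rows by teams.id; compute SUM(m.goals_for) per group.
  1: ids {25, 29, 30, 31} → SUM(m.goals_for)=14
  2: ids {5, 26} → SUM(m.goals_for)=5
  3: ids {7, 9, 10, 11, 33} → SUM(m.goals_for)=10

Gear | 14 ; Lens | 5 ; Gadget | 10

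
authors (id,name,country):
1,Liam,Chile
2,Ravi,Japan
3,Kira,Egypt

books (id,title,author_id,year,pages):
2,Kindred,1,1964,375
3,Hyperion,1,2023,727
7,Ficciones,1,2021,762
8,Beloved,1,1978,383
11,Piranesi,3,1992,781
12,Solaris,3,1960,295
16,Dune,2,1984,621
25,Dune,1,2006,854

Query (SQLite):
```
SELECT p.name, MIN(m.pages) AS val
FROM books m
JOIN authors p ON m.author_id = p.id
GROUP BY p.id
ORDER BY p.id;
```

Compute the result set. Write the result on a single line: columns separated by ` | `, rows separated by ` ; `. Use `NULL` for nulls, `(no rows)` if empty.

Liam | 375 ; Ravi | 621 ; Kira | 295

Join each books row to its authors via author_id.
Group joined rows by authors.id; compute MIN(m.pages) per group.
  1: ids {2, 3, 7, 8, 25} → MIN(m.pages)=375
  2: ids {16} → MIN(m.pages)=621
  3: ids {11, 12} → MIN(m.pages)=295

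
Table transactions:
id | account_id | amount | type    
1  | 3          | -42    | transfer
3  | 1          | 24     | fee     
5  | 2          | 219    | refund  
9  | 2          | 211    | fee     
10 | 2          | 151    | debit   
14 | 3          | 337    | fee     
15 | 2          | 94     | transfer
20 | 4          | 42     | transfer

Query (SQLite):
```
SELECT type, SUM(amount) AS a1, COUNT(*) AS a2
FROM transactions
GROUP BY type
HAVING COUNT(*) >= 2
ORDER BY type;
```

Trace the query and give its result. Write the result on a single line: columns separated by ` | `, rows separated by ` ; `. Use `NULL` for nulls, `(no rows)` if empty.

fee | 572 | 3 ; transfer | 94 | 3

Group transactions by type.
Per group compute: SUM(amount), COUNT(*).
HAVING: drop groups with fewer than 2 rows.
  debit: ids {10} → SUM(amount)=151, COUNT(*)=1
  fee: ids {3, 9, 14} → SUM(amount)=572, COUNT(*)=3
  refund: ids {5} → SUM(amount)=219, COUNT(*)=1
  transfer: ids {1, 15, 20} → SUM(amount)=94, COUNT(*)=3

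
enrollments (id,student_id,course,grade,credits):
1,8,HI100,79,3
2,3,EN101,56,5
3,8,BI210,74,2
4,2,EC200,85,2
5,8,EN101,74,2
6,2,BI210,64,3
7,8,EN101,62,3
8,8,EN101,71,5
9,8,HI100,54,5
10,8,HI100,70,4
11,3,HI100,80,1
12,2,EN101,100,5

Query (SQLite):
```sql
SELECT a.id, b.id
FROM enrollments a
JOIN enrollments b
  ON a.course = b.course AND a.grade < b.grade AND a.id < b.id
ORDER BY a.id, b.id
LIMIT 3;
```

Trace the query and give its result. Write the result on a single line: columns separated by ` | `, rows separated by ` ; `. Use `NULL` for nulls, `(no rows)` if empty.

1 | 11 ; 2 | 5 ; 2 | 7

Pairs (a,b) with same course, a.grade < b.grade, a.id < b.id.
course groups: BI210:{3,6} EC200:{4} EN101:{2,5,7,8,12} HI100:{1,9,10,11}
Ordered by (a.id, b.id); first 3.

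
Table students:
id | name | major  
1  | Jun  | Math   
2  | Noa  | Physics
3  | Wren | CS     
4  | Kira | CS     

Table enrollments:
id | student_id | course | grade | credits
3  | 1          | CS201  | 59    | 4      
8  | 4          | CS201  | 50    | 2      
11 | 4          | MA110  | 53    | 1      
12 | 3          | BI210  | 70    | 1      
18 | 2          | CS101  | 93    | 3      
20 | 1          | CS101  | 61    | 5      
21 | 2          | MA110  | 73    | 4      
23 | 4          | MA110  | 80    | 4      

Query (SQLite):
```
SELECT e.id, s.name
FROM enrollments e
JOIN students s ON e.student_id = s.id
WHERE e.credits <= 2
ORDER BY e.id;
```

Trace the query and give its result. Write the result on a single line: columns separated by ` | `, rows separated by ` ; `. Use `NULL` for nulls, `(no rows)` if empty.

8 | Kira ; 11 | Kira ; 12 | Wren

Each enrollments row matches the students row where student_id = students.id.
Then keep rows with e.credits <= 2.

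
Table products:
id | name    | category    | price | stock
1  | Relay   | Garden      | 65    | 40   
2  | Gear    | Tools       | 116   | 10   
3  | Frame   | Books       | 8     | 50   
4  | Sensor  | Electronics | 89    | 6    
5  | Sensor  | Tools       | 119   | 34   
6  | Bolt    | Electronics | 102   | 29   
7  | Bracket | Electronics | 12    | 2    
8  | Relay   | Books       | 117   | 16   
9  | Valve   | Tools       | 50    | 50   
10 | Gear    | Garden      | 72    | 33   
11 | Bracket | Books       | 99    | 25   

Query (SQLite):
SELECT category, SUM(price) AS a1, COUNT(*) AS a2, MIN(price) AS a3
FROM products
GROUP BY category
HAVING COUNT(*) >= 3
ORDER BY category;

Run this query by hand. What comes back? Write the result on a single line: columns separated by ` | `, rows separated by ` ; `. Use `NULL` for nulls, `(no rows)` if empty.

Group products by category.
Per group compute: SUM(price), COUNT(*), MIN(price).
HAVING: drop groups with fewer than 3 rows.
  Books: ids {3, 8, 11} → SUM(price)=224, COUNT(*)=3, MIN(price)=8
  Electronics: ids {4, 6, 7} → SUM(price)=203, COUNT(*)=3, MIN(price)=12
  Garden: ids {1, 10} → SUM(price)=137, COUNT(*)=2, MIN(price)=65
  Tools: ids {2, 5, 9} → SUM(price)=285, COUNT(*)=3, MIN(price)=50

Books | 224 | 3 | 8 ; Electronics | 203 | 3 | 12 ; Tools | 285 | 3 | 50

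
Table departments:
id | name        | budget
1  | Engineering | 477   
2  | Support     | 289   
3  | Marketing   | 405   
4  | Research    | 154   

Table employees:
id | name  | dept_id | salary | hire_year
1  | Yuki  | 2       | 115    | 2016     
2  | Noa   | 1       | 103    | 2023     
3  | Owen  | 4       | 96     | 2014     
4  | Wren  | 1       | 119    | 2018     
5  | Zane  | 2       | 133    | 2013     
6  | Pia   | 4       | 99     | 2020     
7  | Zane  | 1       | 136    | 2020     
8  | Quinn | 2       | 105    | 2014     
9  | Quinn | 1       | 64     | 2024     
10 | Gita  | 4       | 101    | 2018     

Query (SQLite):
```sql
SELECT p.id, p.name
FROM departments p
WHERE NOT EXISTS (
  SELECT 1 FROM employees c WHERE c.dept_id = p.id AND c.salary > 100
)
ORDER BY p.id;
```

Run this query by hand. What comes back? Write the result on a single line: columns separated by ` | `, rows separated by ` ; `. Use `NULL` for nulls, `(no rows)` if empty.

3 | Marketing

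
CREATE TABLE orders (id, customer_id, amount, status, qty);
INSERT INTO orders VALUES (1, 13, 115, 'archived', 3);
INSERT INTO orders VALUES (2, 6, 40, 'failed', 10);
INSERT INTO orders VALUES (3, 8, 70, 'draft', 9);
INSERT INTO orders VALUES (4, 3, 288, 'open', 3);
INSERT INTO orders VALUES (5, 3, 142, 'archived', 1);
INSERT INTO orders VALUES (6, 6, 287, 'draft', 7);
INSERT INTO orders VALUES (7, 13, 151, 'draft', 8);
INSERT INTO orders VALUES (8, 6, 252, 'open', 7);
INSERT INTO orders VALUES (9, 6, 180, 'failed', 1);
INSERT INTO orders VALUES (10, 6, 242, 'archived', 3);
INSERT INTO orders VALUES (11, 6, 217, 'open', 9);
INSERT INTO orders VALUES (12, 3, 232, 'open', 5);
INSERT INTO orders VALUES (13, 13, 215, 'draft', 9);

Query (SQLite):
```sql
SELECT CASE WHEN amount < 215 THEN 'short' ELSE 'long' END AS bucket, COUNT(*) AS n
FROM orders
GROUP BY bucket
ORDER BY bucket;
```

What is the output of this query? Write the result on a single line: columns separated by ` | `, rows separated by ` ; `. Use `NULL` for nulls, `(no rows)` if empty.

Bucket rows by amount < 215 → 'short' else 'long'; count each bucket.

long | 7 ; short | 6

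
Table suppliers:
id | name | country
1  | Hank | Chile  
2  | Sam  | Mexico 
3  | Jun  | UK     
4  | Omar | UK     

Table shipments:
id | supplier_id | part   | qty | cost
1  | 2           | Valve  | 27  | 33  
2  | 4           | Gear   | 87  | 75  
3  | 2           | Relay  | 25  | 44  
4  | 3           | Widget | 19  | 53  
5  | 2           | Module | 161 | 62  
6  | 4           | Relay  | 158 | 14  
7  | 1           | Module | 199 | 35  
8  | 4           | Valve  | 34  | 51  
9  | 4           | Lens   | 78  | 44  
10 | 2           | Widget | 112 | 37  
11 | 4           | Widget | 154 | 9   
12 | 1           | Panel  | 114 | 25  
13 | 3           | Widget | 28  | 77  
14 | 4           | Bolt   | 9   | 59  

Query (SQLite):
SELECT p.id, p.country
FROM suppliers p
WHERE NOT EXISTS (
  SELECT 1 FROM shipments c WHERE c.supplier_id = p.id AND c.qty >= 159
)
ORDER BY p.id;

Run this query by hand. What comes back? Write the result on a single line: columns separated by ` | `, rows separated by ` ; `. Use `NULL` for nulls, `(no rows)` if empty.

For each suppliers row, check whether any shipments with matching supplier_id has qty >= 159.
Keep rows where that is false.

3 | UK ; 4 | UK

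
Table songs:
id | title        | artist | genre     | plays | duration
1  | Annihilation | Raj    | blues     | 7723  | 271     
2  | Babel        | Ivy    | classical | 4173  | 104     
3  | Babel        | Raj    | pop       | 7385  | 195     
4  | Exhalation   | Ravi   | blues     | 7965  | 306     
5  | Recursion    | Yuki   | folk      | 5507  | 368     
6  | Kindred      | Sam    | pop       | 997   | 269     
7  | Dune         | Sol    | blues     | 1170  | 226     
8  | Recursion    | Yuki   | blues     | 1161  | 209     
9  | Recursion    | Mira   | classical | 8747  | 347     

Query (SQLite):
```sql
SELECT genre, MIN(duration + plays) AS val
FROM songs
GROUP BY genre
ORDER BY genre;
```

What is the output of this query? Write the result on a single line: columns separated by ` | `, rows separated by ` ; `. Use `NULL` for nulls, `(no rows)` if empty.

blues | 1370 ; classical | 4277 ; folk | 5875 ; pop | 1266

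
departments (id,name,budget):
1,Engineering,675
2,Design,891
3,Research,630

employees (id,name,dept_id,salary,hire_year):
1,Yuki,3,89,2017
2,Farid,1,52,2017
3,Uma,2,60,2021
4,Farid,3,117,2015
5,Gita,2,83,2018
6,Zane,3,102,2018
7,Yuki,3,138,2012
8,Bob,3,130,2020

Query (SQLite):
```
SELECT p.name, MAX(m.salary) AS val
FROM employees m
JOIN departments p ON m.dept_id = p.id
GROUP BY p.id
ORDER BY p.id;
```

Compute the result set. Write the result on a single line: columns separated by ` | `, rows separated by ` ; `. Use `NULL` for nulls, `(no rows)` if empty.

Join each employees row to its departments via dept_id.
Group joined rows by departments.id; compute MAX(m.salary) per group.
  1: ids {2} → MAX(m.salary)=52
  2: ids {3, 5} → MAX(m.salary)=83
  3: ids {1, 4, 6, 7, 8} → MAX(m.salary)=138

Engineering | 52 ; Design | 83 ; Research | 138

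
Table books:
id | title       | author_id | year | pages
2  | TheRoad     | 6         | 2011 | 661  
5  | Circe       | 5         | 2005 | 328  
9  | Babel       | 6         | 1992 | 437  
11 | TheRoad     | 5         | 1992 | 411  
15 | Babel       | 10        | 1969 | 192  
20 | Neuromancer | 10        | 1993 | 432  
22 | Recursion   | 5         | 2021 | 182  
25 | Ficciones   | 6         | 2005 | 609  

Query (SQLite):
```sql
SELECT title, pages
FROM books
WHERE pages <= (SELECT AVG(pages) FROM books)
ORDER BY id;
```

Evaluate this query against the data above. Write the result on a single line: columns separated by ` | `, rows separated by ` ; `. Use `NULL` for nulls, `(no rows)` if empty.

Circe | 328 ; Babel | 192 ; Recursion | 182

Scalar subquery: AVG(pages) over all books rows = 406.5.
Keep rows where pages <= that value.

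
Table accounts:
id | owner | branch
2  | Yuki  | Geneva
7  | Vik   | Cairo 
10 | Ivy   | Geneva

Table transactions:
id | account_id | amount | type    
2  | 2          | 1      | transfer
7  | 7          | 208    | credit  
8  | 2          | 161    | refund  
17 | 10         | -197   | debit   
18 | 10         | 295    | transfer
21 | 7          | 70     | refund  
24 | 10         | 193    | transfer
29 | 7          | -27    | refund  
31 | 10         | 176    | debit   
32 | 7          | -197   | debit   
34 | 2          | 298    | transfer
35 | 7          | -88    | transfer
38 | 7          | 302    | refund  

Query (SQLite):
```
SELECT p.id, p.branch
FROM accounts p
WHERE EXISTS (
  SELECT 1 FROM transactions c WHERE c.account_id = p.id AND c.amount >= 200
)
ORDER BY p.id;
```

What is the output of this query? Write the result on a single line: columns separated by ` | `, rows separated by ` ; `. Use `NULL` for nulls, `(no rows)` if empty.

2 | Geneva ; 7 | Cairo ; 10 | Geneva

For each accounts row, check whether any transactions with matching account_id has amount >= 200.
Keep rows where that is true.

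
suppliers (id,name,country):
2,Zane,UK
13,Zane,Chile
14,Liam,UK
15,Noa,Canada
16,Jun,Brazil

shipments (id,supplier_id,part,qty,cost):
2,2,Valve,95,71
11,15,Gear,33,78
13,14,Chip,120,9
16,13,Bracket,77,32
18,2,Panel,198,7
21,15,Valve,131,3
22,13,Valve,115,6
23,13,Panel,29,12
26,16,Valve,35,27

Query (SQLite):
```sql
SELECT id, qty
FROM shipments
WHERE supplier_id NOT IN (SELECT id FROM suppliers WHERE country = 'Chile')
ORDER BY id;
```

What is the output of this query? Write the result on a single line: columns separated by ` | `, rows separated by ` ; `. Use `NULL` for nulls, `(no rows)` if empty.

Inner query: suppliers.id where country = 'Chile'.
Outer: keep shipments rows whose supplier_id is not in that set.
Inner query → {13}

2 | 95 ; 11 | 33 ; 13 | 120 ; 18 | 198 ; 21 | 131 ; 26 | 35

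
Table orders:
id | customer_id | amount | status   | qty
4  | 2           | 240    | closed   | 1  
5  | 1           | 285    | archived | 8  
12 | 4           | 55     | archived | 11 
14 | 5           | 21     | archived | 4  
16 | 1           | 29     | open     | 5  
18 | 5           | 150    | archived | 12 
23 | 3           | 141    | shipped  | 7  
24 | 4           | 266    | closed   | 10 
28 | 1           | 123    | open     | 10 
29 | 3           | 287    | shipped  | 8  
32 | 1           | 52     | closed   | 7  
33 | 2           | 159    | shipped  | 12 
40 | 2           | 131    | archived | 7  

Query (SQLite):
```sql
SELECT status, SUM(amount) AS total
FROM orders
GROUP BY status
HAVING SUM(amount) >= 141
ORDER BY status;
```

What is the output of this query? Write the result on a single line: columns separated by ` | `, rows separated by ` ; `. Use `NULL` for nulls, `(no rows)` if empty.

archived | 642 ; closed | 558 ; open | 152 ; shipped | 587

Partition orders by status; compute SUM(amount) within each group.
HAVING: keep groups where SUM(amount) >= 141.
  archived: ids {5, 12, 14, 18, 40} → SUM(amount)=642
  closed: ids {4, 24, 32} → SUM(amount)=558
  open: ids {16, 28} → SUM(amount)=152
  shipped: ids {23, 29, 33} → SUM(amount)=587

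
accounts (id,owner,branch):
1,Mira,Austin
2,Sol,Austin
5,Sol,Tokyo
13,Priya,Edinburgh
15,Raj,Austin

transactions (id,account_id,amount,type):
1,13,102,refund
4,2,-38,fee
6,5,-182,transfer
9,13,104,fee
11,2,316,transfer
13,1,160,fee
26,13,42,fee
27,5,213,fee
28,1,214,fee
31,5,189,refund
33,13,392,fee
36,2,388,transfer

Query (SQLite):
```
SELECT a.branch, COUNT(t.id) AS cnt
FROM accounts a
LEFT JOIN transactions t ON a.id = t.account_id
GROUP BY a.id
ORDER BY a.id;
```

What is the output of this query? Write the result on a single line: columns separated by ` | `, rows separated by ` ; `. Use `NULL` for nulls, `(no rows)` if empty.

LEFT JOIN keeps every accounts row; unmatched ones get NULL for transactions columns.
Group by accounts.id and compute COUNT(t.id). COUNT(col) of an all-NULL group is 0.
  1: ids {13, 28} → COUNT(t.id)=2
  2: ids {4, 11, 36} → COUNT(t.id)=3
  5: ids {6, 27, 31} → COUNT(t.id)=3
  13: ids {1, 9, 26, 33} → COUNT(t.id)=4
  15: ids {—} → COUNT(t.id)=0

Austin | 2 ; Austin | 3 ; Tokyo | 3 ; Edinburgh | 4 ; Austin | 0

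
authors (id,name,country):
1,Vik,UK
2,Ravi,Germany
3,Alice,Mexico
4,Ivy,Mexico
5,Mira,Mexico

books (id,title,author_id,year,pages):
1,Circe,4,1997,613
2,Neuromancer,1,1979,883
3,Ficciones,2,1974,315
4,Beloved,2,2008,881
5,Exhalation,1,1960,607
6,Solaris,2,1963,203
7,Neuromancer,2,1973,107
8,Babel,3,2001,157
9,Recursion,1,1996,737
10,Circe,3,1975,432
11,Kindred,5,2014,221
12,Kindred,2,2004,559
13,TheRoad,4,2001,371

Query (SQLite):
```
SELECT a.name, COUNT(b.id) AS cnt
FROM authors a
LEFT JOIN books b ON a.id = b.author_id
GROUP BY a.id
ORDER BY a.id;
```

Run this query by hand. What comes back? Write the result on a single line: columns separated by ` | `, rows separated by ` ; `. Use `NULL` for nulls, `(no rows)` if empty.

Vik | 3 ; Ravi | 5 ; Alice | 2 ; Ivy | 2 ; Mira | 1

LEFT JOIN keeps every authors row; unmatched ones get NULL for books columns.
Group by authors.id and compute COUNT(b.id). COUNT(col) of an all-NULL group is 0.
  1: ids {2, 5, 9} → COUNT(b.id)=3
  2: ids {3, 4, 6, 7, 12} → COUNT(b.id)=5
  3: ids {8, 10} → COUNT(b.id)=2
  4: ids {1, 13} → COUNT(b.id)=2
  5: ids {11} → COUNT(b.id)=1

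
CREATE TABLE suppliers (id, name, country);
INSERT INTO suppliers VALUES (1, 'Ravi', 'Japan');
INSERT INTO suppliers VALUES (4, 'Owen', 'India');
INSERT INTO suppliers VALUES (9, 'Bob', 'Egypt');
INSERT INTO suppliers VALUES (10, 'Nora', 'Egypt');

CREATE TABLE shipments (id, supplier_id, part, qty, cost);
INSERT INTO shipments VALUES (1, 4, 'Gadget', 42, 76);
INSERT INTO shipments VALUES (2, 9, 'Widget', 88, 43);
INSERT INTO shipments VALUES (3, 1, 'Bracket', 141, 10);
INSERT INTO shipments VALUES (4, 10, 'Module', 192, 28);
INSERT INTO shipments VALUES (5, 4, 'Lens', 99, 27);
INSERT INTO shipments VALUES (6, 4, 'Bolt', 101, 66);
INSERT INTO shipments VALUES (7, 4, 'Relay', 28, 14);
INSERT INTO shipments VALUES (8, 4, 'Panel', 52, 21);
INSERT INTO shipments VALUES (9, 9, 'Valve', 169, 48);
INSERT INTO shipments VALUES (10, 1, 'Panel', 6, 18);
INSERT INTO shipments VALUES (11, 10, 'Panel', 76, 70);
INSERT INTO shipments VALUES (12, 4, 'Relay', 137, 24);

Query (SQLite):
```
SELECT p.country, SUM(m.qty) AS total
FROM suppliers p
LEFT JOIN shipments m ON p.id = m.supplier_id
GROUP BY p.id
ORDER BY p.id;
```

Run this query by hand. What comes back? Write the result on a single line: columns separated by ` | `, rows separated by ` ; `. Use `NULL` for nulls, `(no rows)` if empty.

LEFT JOIN keeps every suppliers row; unmatched ones get NULL for shipments columns.
Group by suppliers.id and compute SUM(m.qty). SUM over an all-NULL group is NULL.
  1: ids {3, 10} → SUM(m.qty)=147
  4: ids {1, 5, 6, 7, 8, 12} → SUM(m.qty)=459
  9: ids {2, 9} → SUM(m.qty)=257
  10: ids {4, 11} → SUM(m.qty)=268

Japan | 147 ; India | 459 ; Egypt | 257 ; Egypt | 268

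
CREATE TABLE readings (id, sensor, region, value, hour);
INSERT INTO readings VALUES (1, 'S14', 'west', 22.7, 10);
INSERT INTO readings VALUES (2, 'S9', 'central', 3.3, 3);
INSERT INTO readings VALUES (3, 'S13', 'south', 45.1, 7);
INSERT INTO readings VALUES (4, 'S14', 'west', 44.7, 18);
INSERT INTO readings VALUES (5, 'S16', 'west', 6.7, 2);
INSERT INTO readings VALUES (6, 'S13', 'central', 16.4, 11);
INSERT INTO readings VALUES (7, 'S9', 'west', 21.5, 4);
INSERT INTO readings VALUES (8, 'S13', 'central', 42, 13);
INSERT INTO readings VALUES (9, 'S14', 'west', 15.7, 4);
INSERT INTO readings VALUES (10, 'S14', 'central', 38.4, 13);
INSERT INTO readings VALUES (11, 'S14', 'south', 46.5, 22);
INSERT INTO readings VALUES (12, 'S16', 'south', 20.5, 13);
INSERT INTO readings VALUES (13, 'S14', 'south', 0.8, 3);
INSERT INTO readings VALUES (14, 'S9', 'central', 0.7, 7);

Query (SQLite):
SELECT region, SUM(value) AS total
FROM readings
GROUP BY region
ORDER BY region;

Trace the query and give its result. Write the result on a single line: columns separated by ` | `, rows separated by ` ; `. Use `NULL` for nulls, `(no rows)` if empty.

central | 100.8 ; south | 112.9 ; west | 111.3

Partition readings by region; compute SUM(value) within each group.
  central: ids {2, 6, 8, 10, 14} → SUM(value)=100.8
  south: ids {3, 11, 12, 13} → SUM(value)=112.9
  west: ids {1, 4, 5, 7, 9} → SUM(value)=111.3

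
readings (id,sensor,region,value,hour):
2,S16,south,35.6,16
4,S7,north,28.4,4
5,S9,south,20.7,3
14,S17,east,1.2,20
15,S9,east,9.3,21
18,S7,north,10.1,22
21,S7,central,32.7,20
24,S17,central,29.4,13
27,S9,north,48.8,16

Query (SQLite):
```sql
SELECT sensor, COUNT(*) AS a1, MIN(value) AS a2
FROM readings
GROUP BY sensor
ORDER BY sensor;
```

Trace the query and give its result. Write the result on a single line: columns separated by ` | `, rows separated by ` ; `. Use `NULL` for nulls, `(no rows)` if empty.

S16 | 1 | 35.6 ; S17 | 2 | 1.2 ; S7 | 3 | 10.1 ; S9 | 3 | 9.3

Group readings by sensor.
Per group compute: COUNT(*), MIN(value).
  S16: ids {2} → COUNT(*)=1, MIN(value)=35.6
  S17: ids {14, 24} → COUNT(*)=2, MIN(value)=1.2
  S7: ids {4, 18, 21} → COUNT(*)=3, MIN(value)=10.1
  S9: ids {5, 15, 27} → COUNT(*)=3, MIN(value)=9.3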